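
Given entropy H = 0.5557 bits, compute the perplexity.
1.4699

Perplexity is 2^H (or exp(H) for natural log).

H = 0.5557 bits
Perplexity = 2^0.5557 = 1.4699

Interpretation: The model's uncertainty is equivalent to choosing uniformly among 1.5 options.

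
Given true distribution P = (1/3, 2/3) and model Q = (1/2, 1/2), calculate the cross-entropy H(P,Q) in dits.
0.3010 dits

Cross-entropy: H(P,Q) = -Σ p(x) log q(x)

Alternatively: H(P,Q) = H(P) + D_KL(P||Q)
H(P) = 0.2764 dits
D_KL(P||Q) = 0.0246 dits

H(P,Q) = 0.2764 + 0.0246 = 0.3010 dits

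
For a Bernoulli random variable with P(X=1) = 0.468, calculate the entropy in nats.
0.6911 nats

The binary entropy function is:
H(p) = -p log(p) - (1-p) log(1-p)

H(0.468) = -0.468 × log_e(0.468) - 0.532 × log_e(0.532)
H(0.468) = 0.6911 nats

Note: Binary entropy is maximized at p=0.5 (H=1 bit) and minimized at p=0 or p=1 (H=0).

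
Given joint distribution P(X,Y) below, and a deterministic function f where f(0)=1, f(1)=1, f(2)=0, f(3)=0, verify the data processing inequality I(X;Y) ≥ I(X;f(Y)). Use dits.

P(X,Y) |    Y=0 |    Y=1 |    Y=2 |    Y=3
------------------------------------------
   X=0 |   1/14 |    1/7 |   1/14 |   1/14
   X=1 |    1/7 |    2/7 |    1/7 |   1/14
I(X;Y) = 0.0031, I(X;f(Y)) = 0.0010, inequality holds: 0.0031 ≥ 0.0010

Data Processing Inequality: For any Markov chain X → Y → Z, we have I(X;Y) ≥ I(X;Z).

Here Z = f(Y) is a deterministic function of Y, forming X → Y → Z.

Original I(X;Y) = 0.0031 dits

After applying f:
P(X,Z) where Z=f(Y):
- P(X,Z=0) = P(X,Y=2) + P(X,Y=3)
- P(X,Z=1) = P(X,Y=0) + P(X,Y=1)

I(X;Z) = I(X;f(Y)) = 0.0010 dits

Verification: 0.0031 ≥ 0.0010 ✓

Information cannot be created by processing; the function f can only lose information about X.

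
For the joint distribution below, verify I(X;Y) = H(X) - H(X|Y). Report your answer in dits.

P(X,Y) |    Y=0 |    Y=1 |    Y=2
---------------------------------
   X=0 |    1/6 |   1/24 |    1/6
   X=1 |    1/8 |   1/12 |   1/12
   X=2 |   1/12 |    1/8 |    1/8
I(X;Y) = 0.0195 dits

Mutual information has multiple equivalent forms:
- I(X;Y) = H(X) - H(X|Y)
- I(X;Y) = H(Y) - H(Y|X)
- I(X;Y) = H(X) + H(Y) - H(X,Y)

Computing all quantities:
H(X) = 0.4749, H(Y) = 0.4700, H(X,Y) = 0.9253
H(X|Y) = 0.4554, H(Y|X) = 0.4505

Verification:
H(X) - H(X|Y) = 0.4749 - 0.4554 = 0.0195
H(Y) - H(Y|X) = 0.4700 - 0.4505 = 0.0195
H(X) + H(Y) - H(X,Y) = 0.4749 + 0.4700 - 0.9253 = 0.0195

All forms give I(X;Y) = 0.0195 dits. ✓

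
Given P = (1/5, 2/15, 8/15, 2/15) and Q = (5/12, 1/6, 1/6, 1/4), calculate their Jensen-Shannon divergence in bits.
0.1153 bits

Jensen-Shannon divergence is:
JSD(P||Q) = 0.5 × D_KL(P||M) + 0.5 × D_KL(Q||M)
where M = 0.5 × (P + Q) is the mixture distribution.

M = 0.5 × (1/5, 2/15, 8/15, 2/15) + 0.5 × (5/12, 1/6, 1/6, 1/4) = (0.308333, 3/20, 7/20, 0.191667)

D_KL(P||M) = 0.1067 bits
D_KL(Q||M) = 0.1238 bits

JSD(P||Q) = 0.5 × 0.1067 + 0.5 × 0.1238 = 0.1153 bits

Unlike KL divergence, JSD is symmetric and bounded: 0 ≤ JSD ≤ log(2).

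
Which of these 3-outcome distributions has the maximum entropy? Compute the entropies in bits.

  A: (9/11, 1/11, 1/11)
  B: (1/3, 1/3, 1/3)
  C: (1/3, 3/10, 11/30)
B

For a discrete distribution over n outcomes, entropy is maximized by the uniform distribution.

Computing entropies:
H(A) = 0.8659 bits
H(B) = 1.5850 bits
H(C) = 1.5801 bits

The uniform distribution (where all probabilities equal 1/3) achieves the maximum entropy of log_2(3) = 1.5850 bits.

Distribution B has the highest entropy.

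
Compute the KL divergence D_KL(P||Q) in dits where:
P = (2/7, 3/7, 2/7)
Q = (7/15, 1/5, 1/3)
0.0618 dits

KL divergence: D_KL(P||Q) = Σ p(x) log(p(x)/q(x))

Computing term by term:
  x=0: 2/7 × log_10[(2/7)/(7/15)] = 2/7 × -0.2131 = -0.0609
  x=1: 3/7 × log_10[(3/7)/(1/5)] = 3/7 × 0.3310 = 0.1419
  x=2: 2/7 × log_10[(2/7)/(1/3)] = 2/7 × -0.0669 = -0.0191

D_KL(P||Q) = 0.0618 dits

Note: KL divergence is always non-negative and equals 0 iff P = Q.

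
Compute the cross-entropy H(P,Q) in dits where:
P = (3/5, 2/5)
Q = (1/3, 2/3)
0.3567 dits

Cross-entropy: H(P,Q) = -Σ p(x) log q(x)

Alternatively: H(P,Q) = H(P) + D_KL(P||Q)
H(P) = 0.2923 dits
D_KL(P||Q) = 0.0644 dits

H(P,Q) = 0.2923 + 0.0644 = 0.3567 dits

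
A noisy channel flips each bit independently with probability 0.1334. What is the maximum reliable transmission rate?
0.4333 bits

For a binary symmetric channel (BSC) with error probability p:
Capacity C = 1 - H(p) bits per symbol

where H(p) = -p log₂(p) - (1-p) log₂(1-p) is the binary entropy function.

H(0.1334) = 0.5667 bits
C = 1 - 0.5667 = 0.4333 bits per symbol

This means we can reliably transmit up to 0.4333 bits of information per channel use.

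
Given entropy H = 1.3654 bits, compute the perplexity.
2.5765

Perplexity is 2^H (or exp(H) for natural log).

H = 1.3654 bits
Perplexity = 2^1.3654 = 2.5765

Interpretation: The model's uncertainty is equivalent to choosing uniformly among 2.6 options.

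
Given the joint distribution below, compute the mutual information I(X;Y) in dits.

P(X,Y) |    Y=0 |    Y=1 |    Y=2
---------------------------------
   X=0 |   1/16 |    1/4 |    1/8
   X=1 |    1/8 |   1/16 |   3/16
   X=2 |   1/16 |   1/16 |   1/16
0.0342 dits

Mutual information: I(X;Y) = H(X) + H(Y) - H(X,Y)

Marginals:
P(X) = (7/16, 3/8, 3/16), H(X) = 0.4531 dits
P(Y) = (1/4, 3/8, 3/8), H(Y) = 0.4700 dits

Joint entropy: H(X,Y) = 0.8889 dits

I(X;Y) = 0.4531 + 0.4700 - 0.8889 = 0.0342 dits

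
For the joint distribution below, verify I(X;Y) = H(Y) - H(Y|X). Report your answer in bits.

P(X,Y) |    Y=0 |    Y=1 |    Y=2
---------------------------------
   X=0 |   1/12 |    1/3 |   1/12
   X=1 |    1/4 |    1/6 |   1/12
I(X;Y) = 0.1038 bits

Mutual information has multiple equivalent forms:
- I(X;Y) = H(X) - H(X|Y)
- I(X;Y) = H(Y) - H(Y|X)
- I(X;Y) = H(X) + H(Y) - H(X,Y)

Computing all quantities:
H(X) = 1.0000, H(Y) = 1.4591, H(X,Y) = 2.3554
H(X|Y) = 0.8962, H(Y|X) = 1.3554

Verification:
H(X) - H(X|Y) = 1.0000 - 0.8962 = 0.1038
H(Y) - H(Y|X) = 1.4591 - 1.3554 = 0.1038
H(X) + H(Y) - H(X,Y) = 1.0000 + 1.4591 - 2.3554 = 0.1038

All forms give I(X;Y) = 0.1038 bits. ✓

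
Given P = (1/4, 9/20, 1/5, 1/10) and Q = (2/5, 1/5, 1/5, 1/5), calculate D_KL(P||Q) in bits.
0.2569 bits

KL divergence: D_KL(P||Q) = Σ p(x) log(p(x)/q(x))

Computing term by term:
  x=0: 1/4 × log_2[(1/4)/(2/5)] = 1/4 × -0.6781 = -0.1695
  x=1: 9/20 × log_2[(9/20)/(1/5)] = 9/20 × 1.1699 = 0.5265
  x=2: 1/5 × log_2[(1/5)/(1/5)] = 1/5 × 0.0000 = 0.0000
  x=3: 1/10 × log_2[(1/10)/(1/5)] = 1/10 × -1.0000 = -0.1000

D_KL(P||Q) = 0.2569 bits

Note: KL divergence is always non-negative and equals 0 iff P = Q.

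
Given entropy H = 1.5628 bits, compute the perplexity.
2.9543

Perplexity is 2^H (or exp(H) for natural log).

H = 1.5628 bits
Perplexity = 2^1.5628 = 2.9543

Interpretation: The model's uncertainty is equivalent to choosing uniformly among 3.0 options.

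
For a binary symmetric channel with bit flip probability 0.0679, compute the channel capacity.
0.6420 bits

For a binary symmetric channel (BSC) with error probability p:
Capacity C = 1 - H(p) bits per symbol

where H(p) = -p log₂(p) - (1-p) log₂(1-p) is the binary entropy function.

H(0.0679) = 0.3580 bits
C = 1 - 0.3580 = 0.6420 bits per symbol

This means we can reliably transmit up to 0.6420 bits of information per channel use.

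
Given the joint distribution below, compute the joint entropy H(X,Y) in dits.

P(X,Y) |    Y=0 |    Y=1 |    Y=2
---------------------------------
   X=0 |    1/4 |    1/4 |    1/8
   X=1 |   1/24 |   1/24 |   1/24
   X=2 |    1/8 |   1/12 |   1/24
0.8468 dits

Joint entropy is H(X,Y) = -Σ_{x,y} p(x,y) log p(x,y).

Summing over all non-zero entries:
H(X,Y) = -[1/4·log_10(1/4) + 1/4·log_10(1/4) + 1/8·log_10(1/8) + 1/24·log_10(1/24) + 1/24·log_10(1/24) + 1/24·log_10(1/24) + 1/8·log_10(1/8) + 1/12·log_10(1/12) + 1/24·log_10(1/24)]
H(X,Y) = 0.8468 dits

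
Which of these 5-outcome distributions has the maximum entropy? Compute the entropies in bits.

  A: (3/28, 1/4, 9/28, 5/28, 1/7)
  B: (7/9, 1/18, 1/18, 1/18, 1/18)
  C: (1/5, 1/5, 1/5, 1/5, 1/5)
C

For a discrete distribution over n outcomes, entropy is maximized by the uniform distribution.

Computing entropies:
H(A) = 2.2165 bits
H(B) = 1.2086 bits
H(C) = 2.3219 bits

The uniform distribution (where all probabilities equal 1/5) achieves the maximum entropy of log_2(5) = 2.3219 bits.

Distribution C has the highest entropy.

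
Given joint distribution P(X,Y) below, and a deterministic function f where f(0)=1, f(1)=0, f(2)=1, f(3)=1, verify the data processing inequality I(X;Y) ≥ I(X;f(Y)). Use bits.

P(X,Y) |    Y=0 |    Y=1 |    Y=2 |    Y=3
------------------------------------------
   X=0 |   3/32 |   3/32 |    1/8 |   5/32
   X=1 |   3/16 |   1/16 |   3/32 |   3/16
I(X;Y) = 0.0300, I(X;f(Y)) = 0.0092, inequality holds: 0.0300 ≥ 0.0092

Data Processing Inequality: For any Markov chain X → Y → Z, we have I(X;Y) ≥ I(X;Z).

Here Z = f(Y) is a deterministic function of Y, forming X → Y → Z.

Original I(X;Y) = 0.0300 bits

After applying f:
P(X,Z) where Z=f(Y):
- P(X,Z=0) = P(X,Y=1)
- P(X,Z=1) = P(X,Y=0) + P(X,Y=2) + P(X,Y=3)

I(X;Z) = I(X;f(Y)) = 0.0092 bits

Verification: 0.0300 ≥ 0.0092 ✓

Information cannot be created by processing; the function f can only lose information about X.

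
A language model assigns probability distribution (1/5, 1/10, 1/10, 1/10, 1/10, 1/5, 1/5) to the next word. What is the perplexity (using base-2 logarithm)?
6.5975

Perplexity is 2^H (or exp(H) for natural log).

First, H = -Σ p log p = 2.7219 bits
Perplexity = 2^2.7219 = 6.5975

Interpretation: The model's uncertainty is equivalent to choosing uniformly among 6.6 options.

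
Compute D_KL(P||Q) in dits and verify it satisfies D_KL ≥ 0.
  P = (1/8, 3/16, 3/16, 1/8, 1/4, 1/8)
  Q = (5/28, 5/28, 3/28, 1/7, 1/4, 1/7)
0.0157 dits

KL divergence satisfies the Gibbs inequality: D_KL(P||Q) ≥ 0 for all distributions P, Q.

D_KL(P||Q) = Σ p(x) log(p(x)/q(x))
Term by term:
  x=0: 1/8 × log_10[(1/8)/(5/28)] = -0.0194
  x=1: 3/16 × log_10[(3/16)/(5/28)] = 0.0040
  x=2: 3/16 × log_10[(3/16)/(3/28)] = 0.0456
  x=3: 1/8 × log_10[(1/8)/(1/7)] = -0.0072
  x=4: 1/4 × log_10[(1/4)/(1/4)] = 0.0000
  x=5: 1/8 × log_10[(1/8)/(1/7)] = -0.0072
D_KL(P||Q) = 0.0157 dits

D_KL(P||Q) = 0.0157 ≥ 0 ✓

This non-negativity is a fundamental property: relative entropy cannot be negative because it measures how different Q is from P.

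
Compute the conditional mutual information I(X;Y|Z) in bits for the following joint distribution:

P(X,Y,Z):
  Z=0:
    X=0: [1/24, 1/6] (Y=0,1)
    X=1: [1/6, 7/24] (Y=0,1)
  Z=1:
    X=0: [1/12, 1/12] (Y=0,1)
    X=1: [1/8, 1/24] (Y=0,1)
0.0298 bits

Conditional mutual information: I(X;Y|Z) = H(X|Z) + H(Y|Z) - H(X,Y|Z)

H(Z) = 0.9183
H(X,Z) = 1.8490 → H(X|Z) = 0.9307
H(Y,Z) = 1.8338 → H(Y|Z) = 0.9155
H(X,Y,Z) = 2.7347 → H(X,Y|Z) = 1.8164

I(X;Y|Z) = 0.9307 + 0.9155 - 1.8164 = 0.0298 bits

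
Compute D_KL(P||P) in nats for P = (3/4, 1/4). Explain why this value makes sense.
0.0000 nats

KL divergence satisfies the Gibbs inequality: D_KL(P||Q) ≥ 0 for all distributions P, Q.

D_KL(P||Q) = Σ p(x) log(p(x)/q(x))
Each term is p(x) × log_e(p(x)/p(x)) = p(x) × log_e(1) = 0, so the sum is 0.
D_KL(P||Q) = 0.0000 nats

When P = Q, the KL divergence is exactly 0, as there is no 'divergence' between identical distributions.

This non-negativity is a fundamental property: relative entropy cannot be negative because it measures how different Q is from P.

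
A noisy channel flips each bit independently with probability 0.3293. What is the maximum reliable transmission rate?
0.0858 bits

For a binary symmetric channel (BSC) with error probability p:
Capacity C = 1 - H(p) bits per symbol

where H(p) = -p log₂(p) - (1-p) log₂(1-p) is the binary entropy function.

H(0.3293) = 0.9142 bits
C = 1 - 0.9142 = 0.0858 bits per symbol

This means we can reliably transmit up to 0.0858 bits of information per channel use.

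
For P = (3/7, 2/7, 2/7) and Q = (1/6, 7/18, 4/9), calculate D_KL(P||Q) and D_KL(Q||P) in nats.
D_KL(P||Q) = 0.1904, D_KL(Q||P) = 0.1589

KL divergence is not symmetric: D_KL(P||Q) ≠ D_KL(Q||P) in general.

D_KL(P||Q) = 0.1904 nats
D_KL(Q||P) = 0.1589 nats

No, they are not equal!

This asymmetry is why KL divergence is not a true distance metric.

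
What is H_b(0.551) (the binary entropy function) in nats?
0.6879 nats

The binary entropy function is:
H(p) = -p log(p) - (1-p) log(1-p)

H(0.551) = -0.551 × log_e(0.551) - 0.449 × log_e(0.449)
H(0.551) = 0.6879 nats

Note: Binary entropy is maximized at p=0.5 (H=1 bit) and minimized at p=0 or p=1 (H=0).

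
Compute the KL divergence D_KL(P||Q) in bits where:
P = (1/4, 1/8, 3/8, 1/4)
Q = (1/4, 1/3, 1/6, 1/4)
0.2618 bits

KL divergence: D_KL(P||Q) = Σ p(x) log(p(x)/q(x))

Computing term by term:
  x=0: 1/4 × log_2[(1/4)/(1/4)] = 1/4 × 0.0000 = 0.0000
  x=1: 1/8 × log_2[(1/8)/(1/3)] = 1/8 × -1.4150 = -0.1769
  x=2: 3/8 × log_2[(3/8)/(1/6)] = 3/8 × 1.1699 = 0.4387
  x=3: 1/4 × log_2[(1/4)/(1/4)] = 1/4 × 0.0000 = 0.0000

D_KL(P||Q) = 0.2618 bits

Note: KL divergence is always non-negative and equals 0 iff P = Q.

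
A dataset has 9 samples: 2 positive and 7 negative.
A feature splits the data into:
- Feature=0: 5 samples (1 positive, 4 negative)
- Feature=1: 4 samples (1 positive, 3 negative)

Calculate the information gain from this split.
0.0026 bits

Information Gain = H(Y) - H(Y|Feature)

Before split:
P(positive) = 2/9 = 0.2222
H(Y) = 0.7642 bits

After split:
Feature=0: H = 0.7219 bits (weight = 5/9)
Feature=1: H = 0.8113 bits (weight = 4/9)
H(Y|Feature) = (5/9)×0.7219 + (4/9)×0.8113 = 0.7616 bits

Information Gain = 0.7642 - 0.7616 = 0.0026 bits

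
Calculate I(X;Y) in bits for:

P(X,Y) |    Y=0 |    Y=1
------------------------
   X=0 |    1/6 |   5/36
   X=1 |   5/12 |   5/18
0.0019 bits

Mutual information: I(X;Y) = H(X) + H(Y) - H(X,Y)

Marginals:
P(X) = (11/36, 25/36), H(X) = 0.8880 bits
P(Y) = (7/12, 5/12), H(Y) = 0.9799 bits

Joint entropy: H(X,Y) = 1.8660 bits

I(X;Y) = 0.8880 + 0.9799 - 1.8660 = 0.0019 bits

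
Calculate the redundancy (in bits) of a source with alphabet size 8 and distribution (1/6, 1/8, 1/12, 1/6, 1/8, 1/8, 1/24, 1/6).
0.0927 bits

Redundancy measures how far a source is from maximum entropy:
R = H_max - H(X)

Maximum entropy for 8 symbols: H_max = log_2(8) = 3.0000 bits
Actual entropy: H(X) = 2.9073 bits
Redundancy: R = 3.0000 - 2.9073 = 0.0927 bits

This redundancy represents potential for compression: the source could be compressed by 0.0927 bits per symbol.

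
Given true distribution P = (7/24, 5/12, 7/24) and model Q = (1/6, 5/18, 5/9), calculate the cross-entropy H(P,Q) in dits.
0.5332 dits

Cross-entropy: H(P,Q) = -Σ p(x) log q(x)

Alternatively: H(P,Q) = H(P) + D_KL(P||Q)
H(P) = 0.4706 dits
D_KL(P||Q) = 0.0626 dits

H(P,Q) = 0.4706 + 0.0626 = 0.5332 dits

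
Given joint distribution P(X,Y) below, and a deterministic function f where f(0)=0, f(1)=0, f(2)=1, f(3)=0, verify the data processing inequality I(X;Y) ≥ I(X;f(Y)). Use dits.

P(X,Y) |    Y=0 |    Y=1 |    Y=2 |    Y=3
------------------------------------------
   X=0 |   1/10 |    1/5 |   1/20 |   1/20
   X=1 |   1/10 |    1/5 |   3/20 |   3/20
I(X;Y) = 0.0140, I(X;f(Y)) = 0.0053, inequality holds: 0.0140 ≥ 0.0053

Data Processing Inequality: For any Markov chain X → Y → Z, we have I(X;Y) ≥ I(X;Z).

Here Z = f(Y) is a deterministic function of Y, forming X → Y → Z.

Original I(X;Y) = 0.0140 dits

After applying f:
P(X,Z) where Z=f(Y):
- P(X,Z=0) = P(X,Y=0) + P(X,Y=1) + P(X,Y=3)
- P(X,Z=1) = P(X,Y=2)

I(X;Z) = I(X;f(Y)) = 0.0053 dits

Verification: 0.0140 ≥ 0.0053 ✓

Information cannot be created by processing; the function f can only lose information about X.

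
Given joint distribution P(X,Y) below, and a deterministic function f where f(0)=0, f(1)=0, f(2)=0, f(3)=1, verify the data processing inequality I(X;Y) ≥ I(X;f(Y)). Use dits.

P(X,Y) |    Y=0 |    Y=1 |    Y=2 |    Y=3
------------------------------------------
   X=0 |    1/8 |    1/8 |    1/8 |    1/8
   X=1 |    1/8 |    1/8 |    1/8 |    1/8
I(X;Y) = 0.0000, I(X;f(Y)) = 0.0000, inequality holds: 0.0000 ≥ 0.0000

Data Processing Inequality: For any Markov chain X → Y → Z, we have I(X;Y) ≥ I(X;Z).

Here Z = f(Y) is a deterministic function of Y, forming X → Y → Z.

Original I(X;Y) = 0.0000 dits

After applying f:
P(X,Z) where Z=f(Y):
- P(X,Z=0) = P(X,Y=0) + P(X,Y=1) + P(X,Y=2)
- P(X,Z=1) = P(X,Y=3)

I(X;Z) = I(X;f(Y)) = 0.0000 dits

Verification: 0.0000 ≥ 0.0000 ✓

Information cannot be created by processing; the function f can only lose information about X.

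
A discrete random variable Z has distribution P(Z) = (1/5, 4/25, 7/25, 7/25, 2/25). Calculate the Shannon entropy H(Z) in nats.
1.5300 nats

Shannon entropy is H(X) = -Σ p(x) log p(x).

For P = (1/5, 4/25, 7/25, 7/25, 2/25):
H = -1/5 × log_e(1/5) -4/25 × log_e(4/25) -7/25 × log_e(7/25) -7/25 × log_e(7/25) -2/25 × log_e(2/25)
H = 1.5300 nats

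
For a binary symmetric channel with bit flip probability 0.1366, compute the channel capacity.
0.4247 bits

For a binary symmetric channel (BSC) with error probability p:
Capacity C = 1 - H(p) bits per symbol

where H(p) = -p log₂(p) - (1-p) log₂(1-p) is the binary entropy function.

H(0.1366) = 0.5753 bits
C = 1 - 0.5753 = 0.4247 bits per symbol

This means we can reliably transmit up to 0.4247 bits of information per channel use.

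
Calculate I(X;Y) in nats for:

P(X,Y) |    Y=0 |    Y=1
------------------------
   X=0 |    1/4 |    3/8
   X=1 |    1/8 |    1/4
0.0022 nats

Mutual information: I(X;Y) = H(X) + H(Y) - H(X,Y)

Marginals:
P(X) = (5/8, 3/8), H(X) = 0.6616 nats
P(Y) = (3/8, 5/8), H(Y) = 0.6616 nats

Joint entropy: H(X,Y) = 1.3209 nats

I(X;Y) = 0.6616 + 0.6616 - 1.3209 = 0.0022 nats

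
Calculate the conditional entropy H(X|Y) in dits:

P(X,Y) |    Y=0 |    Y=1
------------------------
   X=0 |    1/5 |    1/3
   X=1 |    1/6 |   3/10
0.3000 dits

Using the chain rule: H(X|Y) = H(X,Y) - H(Y)

First, compute H(X,Y) = 0.5854 dits

Marginal P(Y) = (11/30, 19/30)
H(Y) = 0.2854 dits

H(X|Y) = H(X,Y) - H(Y) = 0.5854 - 0.2854 = 0.3000 dits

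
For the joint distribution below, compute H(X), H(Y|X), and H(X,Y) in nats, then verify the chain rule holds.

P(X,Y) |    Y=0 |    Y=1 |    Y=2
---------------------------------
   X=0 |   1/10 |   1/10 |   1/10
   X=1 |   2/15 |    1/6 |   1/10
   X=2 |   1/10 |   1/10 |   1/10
H(X,Y) = 2.1791, H(X) = 1.0889, H(Y|X) = 1.0902 (all in nats)

Chain rule: H(X,Y) = H(X) + H(Y|X)

Left side — joint entropy directly:
H(X,Y) = -Σ p(x,y) log p(x,y) = 2.1791 nats

Right side — compute H(Y|X) from the conditional distributions:
P(X) = (3/10, 2/5, 3/10), so H(X) = 1.0889 nats
H(Y|X) = Σ_x P(X=x) · H(Y|X=x):
  P(Y|X=0) = (1/3, 1/3, 1/3), H(Y|X=0) = 1.0986, weight P(X=0) = 3/10
  P(Y|X=1) = (1/3, 5/12, 1/4), H(Y|X=1) = 1.0776, weight P(X=1) = 2/5
  P(Y|X=2) = (1/3, 1/3, 1/3), H(Y|X=2) = 1.0986, weight P(X=2) = 3/10
H(Y|X) = 1.0902 nats

H(X) + H(Y|X) = 1.0889 + 1.0902 = 2.1791 nats

Both sides equal 2.1791 nats. ✓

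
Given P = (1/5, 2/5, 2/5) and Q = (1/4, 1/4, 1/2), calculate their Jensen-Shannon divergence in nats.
0.0129 nats

Jensen-Shannon divergence is:
JSD(P||Q) = 0.5 × D_KL(P||M) + 0.5 × D_KL(Q||M)
where M = 0.5 × (P + Q) is the mixture distribution.

M = 0.5 × (1/5, 2/5, 2/5) + 0.5 × (1/4, 1/4, 1/2) = (9/40, 13/40, 9/20)

D_KL(P||M) = 0.0124 nats
D_KL(Q||M) = 0.0134 nats

JSD(P||Q) = 0.5 × 0.0124 + 0.5 × 0.0134 = 0.0129 nats

Unlike KL divergence, JSD is symmetric and bounded: 0 ≤ JSD ≤ log(2).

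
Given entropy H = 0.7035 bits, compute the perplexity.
1.6285

Perplexity is 2^H (or exp(H) for natural log).

H = 0.7035 bits
Perplexity = 2^0.7035 = 1.6285

Interpretation: The model's uncertainty is equivalent to choosing uniformly among 1.6 options.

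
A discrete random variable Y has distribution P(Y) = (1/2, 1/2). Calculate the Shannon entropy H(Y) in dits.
0.3010 dits

Shannon entropy is H(X) = -Σ p(x) log p(x).

For P = (1/2, 1/2):
H = -1/2 × log_10(1/2) -1/2 × log_10(1/2)
H = 0.3010 dits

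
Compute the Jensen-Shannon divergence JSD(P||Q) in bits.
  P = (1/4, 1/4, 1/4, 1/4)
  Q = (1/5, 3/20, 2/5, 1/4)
0.0237 bits

Jensen-Shannon divergence is:
JSD(P||Q) = 0.5 × D_KL(P||M) + 0.5 × D_KL(Q||M)
where M = 0.5 × (P + Q) is the mixture distribution.

M = 0.5 × (1/4, 1/4, 1/4, 1/4) + 0.5 × (1/5, 3/20, 2/5, 1/4) = (9/40, 1/5, 13/40, 1/4)

D_KL(P||M) = 0.0239 bits
D_KL(Q||M) = 0.0236 bits

JSD(P||Q) = 0.5 × 0.0239 + 0.5 × 0.0236 = 0.0237 bits

Unlike KL divergence, JSD is symmetric and bounded: 0 ≤ JSD ≤ log(2).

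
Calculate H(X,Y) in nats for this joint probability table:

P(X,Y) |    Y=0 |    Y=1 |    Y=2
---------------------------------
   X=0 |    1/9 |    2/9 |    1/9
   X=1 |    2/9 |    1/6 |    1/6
1.7540 nats

Joint entropy is H(X,Y) = -Σ_{x,y} p(x,y) log p(x,y).

Summing over all non-zero entries:
H(X,Y) = -[1/9·log_e(1/9) + 2/9·log_e(2/9) + 1/9·log_e(1/9) + 2/9·log_e(2/9) + 1/6·log_e(1/6) + 1/6·log_e(1/6)]
H(X,Y) = 1.7540 nats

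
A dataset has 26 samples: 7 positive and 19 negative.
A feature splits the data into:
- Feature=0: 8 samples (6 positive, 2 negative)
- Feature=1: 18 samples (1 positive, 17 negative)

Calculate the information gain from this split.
0.3764 bits

Information Gain = H(Y) - H(Y|Feature)

Before split:
P(positive) = 7/26 = 0.2692
H(Y) = 0.8404 bits

After split:
Feature=0: H = 0.8113 bits (weight = 8/26)
Feature=1: H = 0.3095 bits (weight = 18/26)
H(Y|Feature) = (8/26)×0.8113 + (18/26)×0.3095 = 0.4639 bits

Information Gain = 0.8404 - 0.4639 = 0.3764 bits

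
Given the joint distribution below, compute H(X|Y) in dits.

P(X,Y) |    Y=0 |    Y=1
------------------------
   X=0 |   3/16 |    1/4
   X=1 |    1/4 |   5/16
0.2976 dits

Using the chain rule: H(X|Y) = H(X,Y) - H(Y)

First, compute H(X,Y) = 0.5952 dits

Marginal P(Y) = (7/16, 9/16)
H(Y) = 0.2976 dits

H(X|Y) = H(X,Y) - H(Y) = 0.5952 - 0.2976 = 0.2976 dits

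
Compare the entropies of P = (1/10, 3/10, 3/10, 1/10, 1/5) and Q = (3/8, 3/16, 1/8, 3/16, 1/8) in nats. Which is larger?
Q

Computing entropies in nats:
H(P) = 1.5048
H(Q) = 1.5154

Distribution Q has higher entropy.

Intuition: The distribution closer to uniform (more spread out) has higher entropy.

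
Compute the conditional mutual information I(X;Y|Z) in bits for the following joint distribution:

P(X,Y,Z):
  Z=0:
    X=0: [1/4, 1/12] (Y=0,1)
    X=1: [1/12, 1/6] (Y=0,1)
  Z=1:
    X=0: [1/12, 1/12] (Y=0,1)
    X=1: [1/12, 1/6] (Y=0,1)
0.0830 bits

Conditional mutual information: I(X;Y|Z) = H(X|Z) + H(Y|Z) - H(X,Y|Z)

H(Z) = 0.9799
H(X,Z) = 1.9591 → H(X|Z) = 0.9793
H(Y,Z) = 1.9591 → H(Y|Z) = 0.9793
H(X,Y,Z) = 2.8554 → H(X,Y|Z) = 1.8755

I(X;Y|Z) = 0.9793 + 0.9793 - 1.8755 = 0.0830 bits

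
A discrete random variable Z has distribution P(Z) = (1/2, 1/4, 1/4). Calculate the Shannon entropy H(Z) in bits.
1.5000 bits

Shannon entropy is H(X) = -Σ p(x) log p(x).

For P = (1/2, 1/4, 1/4):
H = -1/2 × log_2(1/2) -1/4 × log_2(1/4) -1/4 × log_2(1/4)
H = 1.5000 bits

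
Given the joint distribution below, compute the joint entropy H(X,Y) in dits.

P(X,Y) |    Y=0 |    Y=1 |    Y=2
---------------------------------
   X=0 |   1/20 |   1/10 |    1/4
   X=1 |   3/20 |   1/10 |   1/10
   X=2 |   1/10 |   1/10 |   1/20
0.9042 dits

Joint entropy is H(X,Y) = -Σ_{x,y} p(x,y) log p(x,y).

Summing over all non-zero entries:
H(X,Y) = -[1/20·log_10(1/20) + 1/10·log_10(1/10) + 1/4·log_10(1/4) + 3/20·log_10(3/20) + 1/10·log_10(1/10) + 1/10·log_10(1/10) + 1/10·log_10(1/10) + 1/10·log_10(1/10) + 1/20·log_10(1/20)]
H(X,Y) = 0.9042 dits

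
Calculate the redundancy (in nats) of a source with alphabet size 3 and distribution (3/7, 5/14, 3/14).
0.0377 nats

Redundancy measures how far a source is from maximum entropy:
R = H_max - H(X)

Maximum entropy for 3 symbols: H_max = log_e(3) = 1.0986 nats
Actual entropy: H(X) = 1.0609 nats
Redundancy: R = 1.0986 - 1.0609 = 0.0377 nats

This redundancy represents potential for compression: the source could be compressed by 0.0377 nats per symbol.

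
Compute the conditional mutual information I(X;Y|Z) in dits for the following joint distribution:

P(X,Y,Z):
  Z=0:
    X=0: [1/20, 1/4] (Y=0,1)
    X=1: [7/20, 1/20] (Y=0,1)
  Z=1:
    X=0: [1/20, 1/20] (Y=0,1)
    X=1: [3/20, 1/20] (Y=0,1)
0.0874 dits

Conditional mutual information: I(X;Y|Z) = H(X|Z) + H(Y|Z) - H(X,Y|Z)

H(Z) = 0.2653
H(X,Z) = 0.5558 → H(X|Z) = 0.2905
H(Y,Z) = 0.5558 → H(Y|Z) = 0.2905
H(X,Y,Z) = 0.7589 → H(X,Y|Z) = 0.4936

I(X;Y|Z) = 0.2905 + 0.2905 - 0.4936 = 0.0874 dits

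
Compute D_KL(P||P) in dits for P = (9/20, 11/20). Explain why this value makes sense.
0.0000 dits

KL divergence satisfies the Gibbs inequality: D_KL(P||Q) ≥ 0 for all distributions P, Q.

D_KL(P||Q) = Σ p(x) log(p(x)/q(x))
Each term is p(x) × log_10(p(x)/p(x)) = p(x) × log_10(1) = 0, so the sum is 0.
D_KL(P||Q) = 0.0000 dits

When P = Q, the KL divergence is exactly 0, as there is no 'divergence' between identical distributions.

This non-negativity is a fundamental property: relative entropy cannot be negative because it measures how different Q is from P.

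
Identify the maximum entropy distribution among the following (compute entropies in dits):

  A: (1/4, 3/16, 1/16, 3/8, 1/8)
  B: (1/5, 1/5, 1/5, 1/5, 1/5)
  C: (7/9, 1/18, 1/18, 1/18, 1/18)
B

For a discrete distribution over n outcomes, entropy is maximized by the uniform distribution.

Computing entropies:
H(A) = 0.6347 dits
H(B) = 0.6990 dits
H(C) = 0.3638 dits

The uniform distribution (where all probabilities equal 1/5) achieves the maximum entropy of log_10(5) = 0.6990 dits.

Distribution B has the highest entropy.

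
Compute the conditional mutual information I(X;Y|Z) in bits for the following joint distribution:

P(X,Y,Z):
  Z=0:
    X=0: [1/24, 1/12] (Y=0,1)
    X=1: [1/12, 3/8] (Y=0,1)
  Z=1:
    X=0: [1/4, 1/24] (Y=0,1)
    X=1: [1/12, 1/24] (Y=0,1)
0.0224 bits

Conditional mutual information: I(X;Y|Z) = H(X|Z) + H(Y|Z) - H(X,Y|Z)

H(Z) = 0.9799
H(X,Z) = 1.7843 → H(X|Z) = 0.8045
H(Y,Z) = 1.7179 → H(Y|Z) = 0.7381
H(X,Y,Z) = 2.5000 → H(X,Y|Z) = 1.5201

I(X;Y|Z) = 0.8045 + 0.7381 - 1.5201 = 0.0224 bits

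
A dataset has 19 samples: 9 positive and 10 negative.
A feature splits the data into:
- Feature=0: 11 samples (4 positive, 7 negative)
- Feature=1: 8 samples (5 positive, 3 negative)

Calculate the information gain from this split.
0.0486 bits

Information Gain = H(Y) - H(Y|Feature)

Before split:
P(positive) = 9/19 = 0.4737
H(Y) = 0.9980 bits

After split:
Feature=0: H = 0.9457 bits (weight = 11/19)
Feature=1: H = 0.9544 bits (weight = 8/19)
H(Y|Feature) = (11/19)×0.9457 + (8/19)×0.9544 = 0.9494 bits

Information Gain = 0.9980 - 0.9494 = 0.0486 bits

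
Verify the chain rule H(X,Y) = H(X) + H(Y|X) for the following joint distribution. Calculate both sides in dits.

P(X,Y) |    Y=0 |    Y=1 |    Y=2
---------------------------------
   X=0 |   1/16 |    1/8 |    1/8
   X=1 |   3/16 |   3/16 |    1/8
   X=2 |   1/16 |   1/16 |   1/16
H(X,Y) = 0.9123, H(X) = 0.4447, H(Y|X) = 0.4676 (all in dits)

Chain rule: H(X,Y) = H(X) + H(Y|X)

Left side — joint entropy directly:
H(X,Y) = -Σ p(x,y) log p(x,y) = 0.9123 dits

Right side — compute H(Y|X) from the conditional distributions:
P(X) = (5/16, 1/2, 3/16), so H(X) = 0.4447 dits
H(Y|X) = Σ_x P(X=x) · H(Y|X=x):
  P(Y|X=0) = (1/5, 2/5, 2/5), H(Y|X=0) = 0.4581, weight P(X=0) = 5/16
  P(Y|X=1) = (3/8, 3/8, 1/4), H(Y|X=1) = 0.4700, weight P(X=1) = 1/2
  P(Y|X=2) = (1/3, 1/3, 1/3), H(Y|X=2) = 0.4771, weight P(X=2) = 3/16
H(Y|X) = 0.4676 dits

H(X) + H(Y|X) = 0.4447 + 0.4676 = 0.9123 dits

Both sides equal 0.9123 dits. ✓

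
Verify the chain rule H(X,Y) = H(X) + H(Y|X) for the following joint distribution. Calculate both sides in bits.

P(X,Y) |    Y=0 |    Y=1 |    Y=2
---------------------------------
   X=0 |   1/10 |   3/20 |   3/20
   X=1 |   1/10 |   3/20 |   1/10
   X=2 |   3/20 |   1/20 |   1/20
H(X,Y) = 3.0710, H(X) = 1.5589, H(Y|X) = 1.5121 (all in bits)

Chain rule: H(X,Y) = H(X) + H(Y|X)

Left side — joint entropy directly:
H(X,Y) = -Σ p(x,y) log p(x,y) = 3.0710 bits

Right side — compute H(Y|X) from the conditional distributions:
P(X) = (2/5, 7/20, 1/4), so H(X) = 1.5589 bits
H(Y|X) = Σ_x P(X=x) · H(Y|X=x):
  P(Y|X=0) = (1/4, 3/8, 3/8), H(Y|X=0) = 1.5613, weight P(X=0) = 2/5
  P(Y|X=1) = (2/7, 3/7, 2/7), H(Y|X=1) = 1.5567, weight P(X=1) = 7/20
  P(Y|X=2) = (3/5, 1/5, 1/5), H(Y|X=2) = 1.3710, weight P(X=2) = 1/4
H(Y|X) = 1.5121 bits

H(X) + H(Y|X) = 1.5589 + 1.5121 = 3.0710 bits

Both sides equal 3.0710 bits. ✓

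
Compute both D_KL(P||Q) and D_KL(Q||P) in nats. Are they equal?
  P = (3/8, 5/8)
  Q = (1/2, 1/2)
D_KL(P||Q) = 0.0316, D_KL(Q||P) = 0.0323

KL divergence is not symmetric: D_KL(P||Q) ≠ D_KL(Q||P) in general.

D_KL(P||Q) = 0.0316 nats
D_KL(Q||P) = 0.0323 nats

No, they are not equal!

This asymmetry is why KL divergence is not a true distance metric.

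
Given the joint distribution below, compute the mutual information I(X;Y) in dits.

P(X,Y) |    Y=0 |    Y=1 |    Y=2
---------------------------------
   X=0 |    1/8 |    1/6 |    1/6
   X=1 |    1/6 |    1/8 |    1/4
0.0047 dits

Mutual information: I(X;Y) = H(X) + H(Y) - H(X,Y)

Marginals:
P(X) = (11/24, 13/24), H(X) = 0.2995 dits
P(Y) = (7/24, 7/24, 5/12), H(Y) = 0.4706 dits

Joint entropy: H(X,Y) = 0.7654 dits

I(X;Y) = 0.2995 + 0.4706 - 0.7654 = 0.0047 dits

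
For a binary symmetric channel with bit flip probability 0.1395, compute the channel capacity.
0.4171 bits

For a binary symmetric channel (BSC) with error probability p:
Capacity C = 1 - H(p) bits per symbol

where H(p) = -p log₂(p) - (1-p) log₂(1-p) is the binary entropy function.

H(0.1395) = 0.5829 bits
C = 1 - 0.5829 = 0.4171 bits per symbol

This means we can reliably transmit up to 0.4171 bits of information per channel use.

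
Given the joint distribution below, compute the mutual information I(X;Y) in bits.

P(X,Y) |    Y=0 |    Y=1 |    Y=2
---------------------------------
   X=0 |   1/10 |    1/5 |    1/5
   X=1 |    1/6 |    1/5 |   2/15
0.0218 bits

Mutual information: I(X;Y) = H(X) + H(Y) - H(X,Y)

Marginals:
P(X) = (1/2, 1/2), H(X) = 1.0000 bits
P(Y) = (4/15, 2/5, 1/3), H(Y) = 1.5656 bits

Joint entropy: H(X,Y) = 2.5438 bits

I(X;Y) = 1.0000 + 1.5656 - 2.5438 = 0.0218 bits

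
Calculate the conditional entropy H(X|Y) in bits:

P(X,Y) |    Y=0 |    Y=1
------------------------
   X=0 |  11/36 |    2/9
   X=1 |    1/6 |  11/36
0.9606 bits

Using the chain rule: H(X|Y) = H(X,Y) - H(Y)

First, compute H(X,Y) = 1.9583 bits

Marginal P(Y) = (17/36, 19/36)
H(Y) = 0.9978 bits

H(X|Y) = H(X,Y) - H(Y) = 1.9583 - 0.9978 = 0.9606 bits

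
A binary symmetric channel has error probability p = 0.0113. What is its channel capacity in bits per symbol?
0.9107 bits

For a binary symmetric channel (BSC) with error probability p:
Capacity C = 1 - H(p) bits per symbol

where H(p) = -p log₂(p) - (1-p) log₂(1-p) is the binary entropy function.

H(0.0113) = 0.0893 bits
C = 1 - 0.0893 = 0.9107 bits per symbol

This means we can reliably transmit up to 0.9107 bits of information per channel use.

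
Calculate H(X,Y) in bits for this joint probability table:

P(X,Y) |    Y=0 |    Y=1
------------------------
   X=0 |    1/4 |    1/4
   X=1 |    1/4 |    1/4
2.0000 bits

Joint entropy is H(X,Y) = -Σ_{x,y} p(x,y) log p(x,y).

Summing over all non-zero entries:
H(X,Y) = -[1/4·log_2(1/4) + 1/4·log_2(1/4) + 1/4·log_2(1/4) + 1/4·log_2(1/4)]
H(X,Y) = 2.0000 bits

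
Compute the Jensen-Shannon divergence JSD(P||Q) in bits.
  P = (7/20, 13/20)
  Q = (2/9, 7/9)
0.0145 bits

Jensen-Shannon divergence is:
JSD(P||Q) = 0.5 × D_KL(P||M) + 0.5 × D_KL(Q||M)
where M = 0.5 × (P + Q) is the mixture distribution.

M = 0.5 × (7/20, 13/20) + 0.5 × (2/9, 7/9) = (0.286111, 0.713889)

D_KL(P||M) = 0.0139 bits
D_KL(Q||M) = 0.0152 bits

JSD(P||Q) = 0.5 × 0.0139 + 0.5 × 0.0152 = 0.0145 bits

Unlike KL divergence, JSD is symmetric and bounded: 0 ≤ JSD ≤ log(2).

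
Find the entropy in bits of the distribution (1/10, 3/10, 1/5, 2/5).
1.8464 bits

Shannon entropy is H(X) = -Σ p(x) log p(x).

For P = (1/10, 3/10, 1/5, 2/5):
H = -1/10 × log_2(1/10) -3/10 × log_2(3/10) -1/5 × log_2(1/5) -2/5 × log_2(2/5)
H = 1.8464 bits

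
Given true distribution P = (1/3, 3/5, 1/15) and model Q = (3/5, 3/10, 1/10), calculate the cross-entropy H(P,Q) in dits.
0.4543 dits

Cross-entropy: H(P,Q) = -Σ p(x) log q(x)

Alternatively: H(P,Q) = H(P) + D_KL(P||Q)
H(P) = 0.3706 dits
D_KL(P||Q) = 0.0838 dits

H(P,Q) = 0.3706 + 0.0838 = 0.4543 dits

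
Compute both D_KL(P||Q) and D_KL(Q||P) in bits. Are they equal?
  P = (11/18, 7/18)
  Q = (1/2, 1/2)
D_KL(P||Q) = 0.0359, D_KL(Q||P) = 0.0365

KL divergence is not symmetric: D_KL(P||Q) ≠ D_KL(Q||P) in general.

D_KL(P||Q) = 0.0359 bits
D_KL(Q||P) = 0.0365 bits

No, they are not equal!

This asymmetry is why KL divergence is not a true distance metric.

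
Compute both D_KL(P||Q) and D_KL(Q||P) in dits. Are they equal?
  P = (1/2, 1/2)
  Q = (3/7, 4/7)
D_KL(P||Q) = 0.0045, D_KL(Q||P) = 0.0044

KL divergence is not symmetric: D_KL(P||Q) ≠ D_KL(Q||P) in general.

D_KL(P||Q) = 0.0045 dits
D_KL(Q||P) = 0.0044 dits

No, they are not equal!

This asymmetry is why KL divergence is not a true distance metric.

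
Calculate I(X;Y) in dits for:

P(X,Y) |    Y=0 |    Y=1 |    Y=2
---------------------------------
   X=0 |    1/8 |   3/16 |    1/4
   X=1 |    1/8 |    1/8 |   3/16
0.0013 dits

Mutual information: I(X;Y) = H(X) + H(Y) - H(X,Y)

Marginals:
P(X) = (9/16, 7/16), H(X) = 0.2976 dits
P(Y) = (1/4, 5/16, 7/16), H(Y) = 0.4654 dits

Joint entropy: H(X,Y) = 0.7618 dits

I(X;Y) = 0.2976 + 0.4654 - 0.7618 = 0.0013 dits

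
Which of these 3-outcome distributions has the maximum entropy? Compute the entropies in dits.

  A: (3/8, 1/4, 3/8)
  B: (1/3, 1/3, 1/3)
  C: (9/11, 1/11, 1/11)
B

For a discrete distribution over n outcomes, entropy is maximized by the uniform distribution.

Computing entropies:
H(A) = 0.4700 dits
H(B) = 0.4771 dits
H(C) = 0.2606 dits

The uniform distribution (where all probabilities equal 1/3) achieves the maximum entropy of log_10(3) = 0.4771 dits.

Distribution B has the highest entropy.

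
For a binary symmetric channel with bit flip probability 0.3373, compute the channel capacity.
0.0778 bits

For a binary symmetric channel (BSC) with error probability p:
Capacity C = 1 - H(p) bits per symbol

where H(p) = -p log₂(p) - (1-p) log₂(1-p) is the binary entropy function.

H(0.3373) = 0.9222 bits
C = 1 - 0.9222 = 0.0778 bits per symbol

This means we can reliably transmit up to 0.0778 bits of information per channel use.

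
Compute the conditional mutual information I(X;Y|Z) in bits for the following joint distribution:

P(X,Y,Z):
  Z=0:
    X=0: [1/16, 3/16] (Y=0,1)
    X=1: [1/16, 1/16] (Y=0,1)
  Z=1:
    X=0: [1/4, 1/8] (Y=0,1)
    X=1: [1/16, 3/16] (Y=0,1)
0.0944 bits

Conditional mutual information: I(X;Y|Z) = H(X|Z) + H(Y|Z) - H(X,Y|Z)

H(Z) = 0.9544
H(X,Z) = 1.9056 → H(X|Z) = 0.9512
H(Y,Z) = 1.9238 → H(Y|Z) = 0.9694
H(X,Y,Z) = 2.7806 → H(X,Y|Z) = 1.8262

I(X;Y|Z) = 0.9512 + 0.9694 - 1.8262 = 0.0944 bits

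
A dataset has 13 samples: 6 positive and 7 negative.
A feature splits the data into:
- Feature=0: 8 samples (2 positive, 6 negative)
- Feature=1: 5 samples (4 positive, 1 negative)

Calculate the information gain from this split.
0.2188 bits

Information Gain = H(Y) - H(Y|Feature)

Before split:
P(positive) = 6/13 = 0.4615
H(Y) = 0.9957 bits

After split:
Feature=0: H = 0.8113 bits (weight = 8/13)
Feature=1: H = 0.7219 bits (weight = 5/13)
H(Y|Feature) = (8/13)×0.8113 + (5/13)×0.7219 = 0.7769 bits

Information Gain = 0.9957 - 0.7769 = 0.2188 bits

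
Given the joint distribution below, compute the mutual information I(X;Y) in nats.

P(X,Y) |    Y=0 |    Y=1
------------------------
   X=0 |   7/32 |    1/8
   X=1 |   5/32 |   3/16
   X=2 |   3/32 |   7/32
0.0381 nats

Mutual information: I(X;Y) = H(X) + H(Y) - H(X,Y)

Marginals:
P(X) = (11/32, 11/32, 5/16), H(X) = 1.0976 nats
P(Y) = (15/32, 17/32), H(Y) = 0.6912 nats

Joint entropy: H(X,Y) = 1.7507 nats

I(X;Y) = 1.0976 + 0.6912 - 1.7507 = 0.0381 nats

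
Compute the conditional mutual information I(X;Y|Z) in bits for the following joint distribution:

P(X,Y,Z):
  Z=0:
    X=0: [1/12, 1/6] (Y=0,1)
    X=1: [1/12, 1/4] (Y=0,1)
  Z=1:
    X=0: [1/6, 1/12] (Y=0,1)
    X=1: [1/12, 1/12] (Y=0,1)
0.0118 bits

Conditional mutual information: I(X;Y|Z) = H(X|Z) + H(Y|Z) - H(X,Y|Z)

H(Z) = 0.9799
H(X,Z) = 1.9591 → H(X|Z) = 0.9793
H(Y,Z) = 1.8879 → H(Y|Z) = 0.9080
H(X,Y,Z) = 2.8554 → H(X,Y|Z) = 1.8755

I(X;Y|Z) = 0.9793 + 0.9080 - 1.8755 = 0.0118 bits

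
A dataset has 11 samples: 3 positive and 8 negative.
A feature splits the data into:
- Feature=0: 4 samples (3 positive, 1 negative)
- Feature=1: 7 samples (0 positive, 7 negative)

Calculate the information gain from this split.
0.5503 bits

Information Gain = H(Y) - H(Y|Feature)

Before split:
P(positive) = 3/11 = 0.2727
H(Y) = 0.8454 bits

After split:
Feature=0: H = 0.8113 bits (weight = 4/11)
Feature=1: H = 0.0000 bits (weight = 7/11)
H(Y|Feature) = (4/11)×0.8113 + (7/11)×0.0000 = 0.2950 bits

Information Gain = 0.8454 - 0.2950 = 0.5503 bits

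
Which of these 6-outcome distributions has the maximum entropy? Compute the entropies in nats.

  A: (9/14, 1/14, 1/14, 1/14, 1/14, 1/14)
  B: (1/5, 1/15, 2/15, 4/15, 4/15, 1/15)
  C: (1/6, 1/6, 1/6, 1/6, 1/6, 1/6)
C

For a discrete distribution over n outcomes, entropy is maximized by the uniform distribution.

Computing entropies:
H(A) = 1.2266 nats
H(B) = 1.6566 nats
H(C) = 1.7918 nats

The uniform distribution (where all probabilities equal 1/6) achieves the maximum entropy of log_e(6) = 1.7918 nats.

Distribution C has the highest entropy.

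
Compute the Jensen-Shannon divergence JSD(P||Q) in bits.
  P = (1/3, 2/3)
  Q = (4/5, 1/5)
0.1670 bits

Jensen-Shannon divergence is:
JSD(P||Q) = 0.5 × D_KL(P||M) + 0.5 × D_KL(Q||M)
where M = 0.5 × (P + Q) is the mixture distribution.

M = 0.5 × (1/3, 2/3) + 0.5 × (4/5, 1/5) = (17/30, 13/30)

D_KL(P||M) = 0.1591 bits
D_KL(Q||M) = 0.1749 bits

JSD(P||Q) = 0.5 × 0.1591 + 0.5 × 0.1749 = 0.1670 bits

Unlike KL divergence, JSD is symmetric and bounded: 0 ≤ JSD ≤ log(2).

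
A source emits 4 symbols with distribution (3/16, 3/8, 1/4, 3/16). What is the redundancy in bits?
0.0637 bits

Redundancy measures how far a source is from maximum entropy:
R = H_max - H(X)

Maximum entropy for 4 symbols: H_max = log_2(4) = 2.0000 bits
Actual entropy: H(X) = 1.9363 bits
Redundancy: R = 2.0000 - 1.9363 = 0.0637 bits

This redundancy represents potential for compression: the source could be compressed by 0.0637 bits per symbol.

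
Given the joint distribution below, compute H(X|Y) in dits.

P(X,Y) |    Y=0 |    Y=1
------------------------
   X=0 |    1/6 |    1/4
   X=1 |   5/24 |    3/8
0.2946 dits

Using the chain rule: H(X|Y) = H(X,Y) - H(Y)

First, compute H(X,Y) = 0.5819 dits

Marginal P(Y) = (3/8, 5/8)
H(Y) = 0.2873 dits

H(X|Y) = H(X,Y) - H(Y) = 0.5819 - 0.2873 = 0.2946 dits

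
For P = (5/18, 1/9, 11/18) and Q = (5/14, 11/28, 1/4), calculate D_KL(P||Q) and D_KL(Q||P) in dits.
D_KL(P||Q) = 0.1460, D_KL(Q||P) = 0.1574

KL divergence is not symmetric: D_KL(P||Q) ≠ D_KL(Q||P) in general.

D_KL(P||Q) = 0.1460 dits
D_KL(Q||P) = 0.1574 dits

No, they are not equal!

This asymmetry is why KL divergence is not a true distance metric.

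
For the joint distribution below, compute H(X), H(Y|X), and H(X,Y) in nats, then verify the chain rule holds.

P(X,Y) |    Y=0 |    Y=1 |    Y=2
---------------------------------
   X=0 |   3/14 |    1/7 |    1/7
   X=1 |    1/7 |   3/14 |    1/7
H(X,Y) = 1.7721, H(X) = 0.6931, H(Y|X) = 1.0790 (all in nats)

Chain rule: H(X,Y) = H(X) + H(Y|X)

Left side — joint entropy directly:
H(X,Y) = -Σ p(x,y) log p(x,y) = 1.7721 nats

Right side — compute H(Y|X) from the conditional distributions:
P(X) = (1/2, 1/2), so H(X) = 0.6931 nats
H(Y|X) = Σ_x P(X=x) · H(Y|X=x):
  P(Y|X=0) = (3/7, 2/7, 2/7), H(Y|X=0) = 1.0790, weight P(X=0) = 1/2
  P(Y|X=1) = (2/7, 3/7, 2/7), H(Y|X=1) = 1.0790, weight P(X=1) = 1/2
H(Y|X) = 1.0790 nats

H(X) + H(Y|X) = 0.6931 + 1.0790 = 1.7721 nats

Both sides equal 1.7721 nats. ✓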